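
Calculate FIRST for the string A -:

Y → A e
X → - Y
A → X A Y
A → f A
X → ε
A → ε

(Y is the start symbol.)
FIRST sets of the non-terminals involved (from the grammar, by fixed-point iteration):
  FIRST(A) = { '-', 'e', 'f', ε }

To compute FIRST(A -), process the symbols left to right:
Symbol A is a non-terminal. Add FIRST(A) \ {ε} = { '-', 'e', 'f' }
A is nullable (ε ∈ FIRST(A)), continue to the next symbol.
Symbol - is a terminal. Add '-' and stop.
FIRST(A -) = { '-', 'e', 'f' }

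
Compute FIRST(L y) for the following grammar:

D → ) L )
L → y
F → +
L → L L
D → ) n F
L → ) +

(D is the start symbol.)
FIRST sets of the non-terminals involved (from the grammar, by fixed-point iteration):
  FIRST(L) = { ')', 'y' }

To compute FIRST(L y), process the symbols left to right:
Symbol L is a non-terminal. Add FIRST(L) \ {ε} = { ')', 'y' }
L is not nullable (ε ∉ FIRST(L)), so stop here.
FIRST(L y) = { ')', 'y' }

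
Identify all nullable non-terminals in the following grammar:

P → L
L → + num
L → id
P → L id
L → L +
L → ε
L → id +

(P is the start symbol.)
{ 'L', 'P' }

A non-terminal is nullable if it can derive ε (the empty string): either it has an ε-production, or it has a production whose right-hand side consists entirely of nullable non-terminals.

ε-productions: L → ε
So L is immediately nullable.
P → L: every symbol on the right is nullable, so P is nullable too.
Every non-terminal is now nullable.
Nullable = { 'L', 'P' }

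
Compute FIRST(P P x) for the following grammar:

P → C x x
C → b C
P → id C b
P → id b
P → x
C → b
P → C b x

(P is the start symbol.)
FIRST sets of the non-terminals involved (from the grammar, by fixed-point iteration):
  FIRST(P) = { 'b', 'id', 'x' }

To compute FIRST(P P x), process the symbols left to right:
Symbol P is a non-terminal. Add FIRST(P) \ {ε} = { 'b', 'id', 'x' }
P is not nullable (ε ∉ FIRST(P)), so stop here.
FIRST(P P x) = { 'b', 'id', 'x' }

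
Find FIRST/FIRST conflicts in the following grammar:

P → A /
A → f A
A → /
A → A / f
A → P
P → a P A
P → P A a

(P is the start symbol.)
A FIRST/FIRST conflict occurs when two productions N → α and N → β for the same non-terminal have FIRST(α) ∩ FIRST(β) ≠ ∅ (with ε ∈ FIRST of a nullable right-hand side, so two nullable alternatives also conflict).

FIRST sets of the non-terminals at (or reachable through a nullable prefix from) the front of some alternative:
  FIRST(A) = { '/', 'a', 'f' }
  FIRST(P) = { '/', 'a', 'f' }

Productions for P:
  P → A /: FIRST = { '/', 'a', 'f' }
  P → a P A: FIRST = { 'a' }
  P → P A a: FIRST = { '/', 'a', 'f' }
Productions for A:
  A → f A: FIRST = { 'f' }
  A → /: FIRST = { '/' }
  A → A / f: FIRST = { '/', 'a', 'f' }
  A → P: FIRST = { '/', 'a', 'f' }

Conflict for P: P → A / and P → a P A
  Overlap: { 'a' }
Conflict for P: P → A / and P → P A a
  Overlap: { '/', 'a', 'f' }
Conflict for P: P → a P A and P → P A a
  Overlap: { 'a' }
Conflict for A: A → f A and A → A / f
  Overlap: { 'f' }
Conflict for A: A → f A and A → P
  Overlap: { 'f' }
Conflict for A: A → / and A → A / f
  Overlap: { '/' }
Conflict for A: A → / and A → P
  Overlap: { '/' }
Conflict for A: A → A / f and A → P
  Overlap: { '/', 'a', 'f' }

Answer: Yes. P → A '/' / P → a P A on { 'a' }; P → A '/' / P → P A a on { '/', 'a', 'f' }; P → a P A / P → P A a on { 'a' }; A → f A / A → A '/' f on { 'f' }; A → f A / A → P on { 'f' }; A → '/' / A → A '/' f on { '/' }; A → '/' / A → P on { '/' }; A → A '/' f / A → P on { '/', 'a', 'f' }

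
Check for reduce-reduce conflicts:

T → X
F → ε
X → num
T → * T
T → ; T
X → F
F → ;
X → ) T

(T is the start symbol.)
A reduce-reduce conflict occurs when an LR(0) state has two complete items [A → α .] and [B → β .] — both call for a reduction, and with no lookahead the parser cannot choose between them.

Augment with T' → T and build the canonical LR(0) collection (I0 = CLOSURE({[T' → . T]}), then GOTO on every symbol after a dot until no new states appear). It has 11 states:
  I0: { [F → . ;], [F → .], [T → . * T], [T → . ; T], [T → . X], [T' → . T], [X → . ) T], [X → . F], [X → . num] }  — shift, reduce
  I1: { [F → . ;], [F → .], [T → . * T], [T → . ; T], [T → . X], [X → ) . T], [X → . ) T], [X → . F], [X → . num] }  — shift, reduce
  I2: { [F → . ;], [F → .], [T → * . T], [T → . * T], [T → . ; T], [T → . X], [X → . ) T], [X → . F], [X → . num] }  — shift, reduce
  I3: { [F → . ;], [F → .], [F → ; .], [T → . * T], [T → . ; T], [T → . X], [T → ; . T], [X → . ) T], [X → . F], [X → . num] }  — shift, 2 reduces
  I4: { [X → F .] }  — reduce
  I5: { [T' → T .] }  — accept
  I6: { [T → X .] }  — reduce
  I7: { [X → num .] }  — reduce
  I8: { [T → ; T .] }  — reduce
  I9: { [T → * T .] }  — reduce
  I10: { [X → ) T .] }  — reduce

I3 contains complete items [F → .], [F → ; .] — reduce-reduce conflict.

Answer: Yes — I3: [F → .] vs [F → ; .]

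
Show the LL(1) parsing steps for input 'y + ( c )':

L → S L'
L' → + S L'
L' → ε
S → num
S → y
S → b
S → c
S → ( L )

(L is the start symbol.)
LL(1) parsing maintains a stack (initially the start symbol over $) and the input. At each step: if the stack top is a terminal, match it against the current input token; if it is a non-terminal N, replace it with the RHS of M[N, lookahead] (the unique production whose predict set contains the lookahead).

Stack is shown with the top on the left.

Stack        Input        Action
--------------------------------
L $          y + ( c ) $  output L → S L'
S L' $       y + ( c ) $  output S → y
y L' $       y + ( c ) $  match 'y'
L' $         + ( c ) $    output L' → + S L'
+ S L' $     + ( c ) $    match '+'
S L' $       ( c ) $      output S → ( L )
( L ) L' $   ( c ) $      match '('
L ) L' $     c ) $        output L → S L'
S L' ) L' $  c ) $        output S → c
c L' ) L' $  c ) $        match 'c'
L' ) L' $    ) $          output L' → ε
) L' $       ) $          match ')'
L' $         $            output L' → ε
$            $            accept

The string is accepted.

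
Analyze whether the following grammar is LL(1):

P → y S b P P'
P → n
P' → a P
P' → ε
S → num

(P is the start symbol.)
Relevant sets:
  FOLLOW(P') = { $, 'a' }

For P:
  PREDICT(P → y S b P P') = { 'y' }
  PREDICT(P → n) = { 'n' }
For P':
  PREDICT(P' → a P) = { 'a' }
  PREDICT(P' → ε) = { $, 'a' }
S has a single production, so nothing to check there.

Conflict found: Predict set conflict for P': { 'a' }
The grammar is NOT LL(1).

Answer: No. Predict set conflict for P': { 'a' }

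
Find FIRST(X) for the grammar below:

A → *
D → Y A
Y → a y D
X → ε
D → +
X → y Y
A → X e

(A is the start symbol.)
From X → ε:
  - ε-production, so ε ∈ FIRST(X)
From X → y Y:
  - y is a terminal: add 'y' and stop

Collecting: FIRST(X) = { 'y', ε }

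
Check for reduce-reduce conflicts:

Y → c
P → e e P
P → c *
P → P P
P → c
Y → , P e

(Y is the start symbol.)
No reduce-reduce conflicts

A reduce-reduce conflict occurs when an LR(0) state has two complete items [A → α .] and [B → β .] — both call for a reduction, and with no lookahead the parser cannot choose between them.

Augment with Y' → Y and build the canonical LR(0) collection (I0 = CLOSURE({[Y' → . Y]}), then GOTO on every symbol after a dot until no new states appear). It has 12 states:
  I0: { [Y → . , P e], [Y → . c], [Y' → . Y] }  — shift
  I1: { [P → . P P], [P → . c *], [P → . c], [P → . e e P], [Y → , . P e] }  — shift
  I2: { [Y' → Y .] }  — accept
  I3: { [Y → c .] }  — reduce
  I4: { [P → . P P], [P → . c *], [P → . c], [P → . e e P], [P → P . P], [Y → , P . e] }  — shift
  I5: { [P → c . *], [P → c .] }  — shift, reduce
  I6: { [P → e . e P] }  — shift
  I7: { [P → . P P], [P → . c *], [P → . c], [P → . e e P], [P → e e . P] }  — shift
  I8: { [P → . P P], [P → . c *], [P → . c], [P → . e e P], [P → P . P], [P → e e P .] }  — shift, reduce
  I9: { [P → . P P], [P → . c *], [P → . c], [P → . e e P], [P → P . P], [P → P P .] }  — shift, reduce
  I10: { [P → c * .] }  — reduce
  I11: { [P → e . e P], [Y → , P e .] }  — shift, reduce

No state contains more than one complete item.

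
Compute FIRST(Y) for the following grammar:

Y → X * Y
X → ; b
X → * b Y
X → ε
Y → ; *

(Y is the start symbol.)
FIRST sets of the other non-terminals involved (by the same procedure, iterated to a fixed point):
  FIRST(X) = { '*', ';', ε }

From Y → X * Y:
  - X is a non-terminal: add FIRST(X) \ {ε} = { '*', ';' }
    X is nullable, so continue to the next symbol
  - '*' is a terminal: add '*' and stop
From Y → ; *:
  - ';' is a terminal: add ';' and stop

Collecting: FIRST(Y) = { '*', ';' }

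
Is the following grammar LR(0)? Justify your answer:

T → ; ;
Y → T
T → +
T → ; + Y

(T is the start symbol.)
Augment with T' → T and build the canonical LR(0) collection (I0 = CLOSURE({[T' → . T]}), then GOTO on every symbol after a dot until no new states appear). It has 8 states:
  I0: { [T → . +], [T → . ; + Y], [T → . ; ;], [T' → . T] }  — shift
  I1: { [T → + .] }  — reduce
  I2: { [T → ; . + Y], [T → ; . ;] }  — shift
  I3: { [T' → T .] }  — accept
  I4: { [T → . +], [T → . ; + Y], [T → . ; ;], [T → ; + . Y], [Y → . T] }  — shift
  I5: { [T → ; ; .] }  — reduce
  I6: { [Y → T .] }  — reduce
  I7: { [T → ; + Y .] }  — reduce

Every state is either a pure shift/goto state or contains exactly one complete item and nothing to shift — no conflicts. The grammar is LR(0).

Answer: Yes, the grammar is LR(0)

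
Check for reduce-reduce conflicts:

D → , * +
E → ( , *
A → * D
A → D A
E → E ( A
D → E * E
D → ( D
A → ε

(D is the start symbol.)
No reduce-reduce conflicts

Augment with D' → D and build the canonical LR(0) collection (I0 = CLOSURE({[D' → . D]}), then GOTO on every symbol after a dot until no new states appear). It has 21 states:
  I0: { [D → . ( D], [D → . , * +], [D → . E * E], [D' → . D], [E → . ( , *], [E → . E ( A] }  — shift
  I1: { [D → ( . D], [D → . ( D], [D → . , * +], [D → . E * E], [E → ( . , *], [E → . ( , *], [E → . E ( A] }  — shift
  I2: { [D → , . * +] }  — shift
  I3: { [D' → D .] }  — accept
  I4: { [D → E . * E], [E → E . ( A] }  — shift
  I5: { [A → . * D], [A → . D A], [A → .], [D → . ( D], [D → . , * +], [D → . E * E], [E → . ( , *], [E → . E ( A], [E → E ( . A] }  — shift, reduce
  I6: { [D → E * . E], [E → . ( , *], [E → . E ( A] }  — shift
  I7: { [E → ( . , *] }  — shift
  I8: { [D → E * E .], [E → E . ( A] }  — shift, reduce
  I9: { [E → ( , . *] }  — shift
  I10: { [E → ( , * .] }  — reduce
  I11: { [A → * . D], [D → . ( D], [D → . , * +], [D → . E * E], [E → . ( , *], [E → . E ( A] }  — shift
  I12: { [E → E ( A .] }  — reduce
  I13: { [A → . * D], [A → . D A], [A → .], [A → D . A], [D → . ( D], [D → . , * +], [D → . E * E], [E → . ( , *], [E → . E ( A] }  — shift, reduce
  I14: { [A → D A .] }  — reduce
  I15: { [A → * D .] }  — reduce
  I16: { [D → , * . +] }  — shift
  I17: { [D → , * + .] }  — reduce
  I18: { [D → , . * +], [E → ( , . *] }  — shift
  I19: { [D → ( D .] }  — reduce
  I20: { [D → , * . +], [E → ( , * .] }  — shift, reduce

No state contains more than one complete item.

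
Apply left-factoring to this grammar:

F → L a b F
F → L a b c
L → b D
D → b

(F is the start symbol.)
Left-factoring transforms A → αβ₁ | αβ₂ into A → αA' and A' → β₁ | β₂
(α is the longest common prefix among the alternatives). Repeat until
no nonterminal has two alternatives with a common prefix.

Round 1: F has alternatives sharing prefix 'L a b'. Introduce F': F → L a b F'
  Add: F' → F
  Add: F' → c

No remaining common prefixes — done.

Resulting grammar:
F → L a b F'
F' → F
F' → c
L → b D
D → b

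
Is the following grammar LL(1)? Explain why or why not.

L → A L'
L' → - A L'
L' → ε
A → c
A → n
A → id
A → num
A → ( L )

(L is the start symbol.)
A grammar is LL(1) if for each non-terminal N with multiple productions, the predict sets of those productions are pairwise disjoint, where PREDICT(N → α) = (FIRST(α) \ {ε}) ∪ (FOLLOW(N) if α ⇒* ε).

Relevant sets:
  FOLLOW(L') = { $, ')' }

For L':
  PREDICT(L' → '-' A L') = { '-' }
  PREDICT(L' → ε) = { $, ')' }
For A:
  PREDICT(A → c) = { 'c' }
  PREDICT(A → n) = { 'n' }
  PREDICT(A → id) = { 'id' }
  PREDICT(A → num) = { 'num' }
  PREDICT(A → '(' L ')') = { '(' }
L has a single production, so nothing to check there.

All predict sets are disjoint. The grammar IS LL(1).

Answer: Yes, the grammar is LL(1).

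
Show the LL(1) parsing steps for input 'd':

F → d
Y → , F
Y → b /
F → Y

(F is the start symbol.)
Stack is shown with the top on the left.

Stack  Input  Action
--------------------
F $    d $    output F → d
d $    d $    match 'd'
$      $      accept

The string is accepted.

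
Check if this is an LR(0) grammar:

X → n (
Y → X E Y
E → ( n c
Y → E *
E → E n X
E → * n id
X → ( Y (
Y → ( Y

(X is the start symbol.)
Augment with X' → X and build the canonical LR(0) collection (I0 = CLOSURE({[X' → . X]}), then GOTO on every symbol after a dot until no new states appear). It has 25 states:
  I0: { [X → . ( Y (], [X → . n (], [X' → . X] }  — shift
  I1: { [E → . ( n c], [E → . * n id], [E → . E n X], [X → ( . Y (], [X → . ( Y (], [X → . n (], [Y → . ( Y], [Y → . E *], [Y → . X E Y] }  — shift
  I2: { [X' → X .] }  — accept
  I3: { [X → n . (] }  — shift
  I4: { [X → n ( .] }  — reduce
  I5: { [E → ( . n c], [E → . ( n c], [E → . * n id], [E → . E n X], [X → ( . Y (], [X → . ( Y (], [X → . n (], [Y → ( . Y], [Y → . ( Y], [Y → . E *], [Y → . X E Y] }  — shift
  I6: { [E → * . n id] }  — shift
  I7: { [E → E . n X], [Y → E . *] }  — shift
  I8: { [E → . ( n c], [E → . * n id], [E → . E n X], [Y → X . E Y] }  — shift
  I9: { [X → ( Y . (] }  — shift
  I10: { [X → ( Y ( .] }  — reduce
  I11: { [E → ( . n c] }  — shift
  I12: { [E → . ( n c], [E → . * n id], [E → . E n X], [E → E . n X], [X → . ( Y (], [X → . n (], [Y → . ( Y], [Y → . E *], [Y → . X E Y], [Y → X E . Y] }  — shift
  I13: { [Y → X E Y .] }  — reduce
  I14: { [E → E n . X], [X → . ( Y (], [X → . n (], [X → n . (] }  — shift
  I15: { [E → . ( n c], [E → . * n id], [E → . E n X], [X → ( . Y (], [X → . ( Y (], [X → . n (], [X → n ( .], [Y → . ( Y], [Y → . E *], [Y → . X E Y] }  — shift, reduce
  I16: { [E → E n X .] }  — reduce
  I17: { [E → ( n . c] }  — shift
  I18: { [E → ( n c .] }  — reduce
  I19: { [Y → E * .] }  — reduce
  I20: { [E → E n . X], [X → . ( Y (], [X → . n (] }  — shift
  I21: { [E → * n . id] }  — shift
  I22: { [E → * n id .] }  — reduce
  I23: { [X → ( Y . (], [Y → ( Y .] }  — shift, reduce
  I24: { [E → ( n . c], [X → n . (] }  — shift

Conflict in state I15:
  Shift-reduce conflict between [X → n ( .] and [E → . ( n c]
So the grammar is NOT LR(0).

Answer: No. Shift-reduce conflict between [X → n ( .] and [E → . ( n c]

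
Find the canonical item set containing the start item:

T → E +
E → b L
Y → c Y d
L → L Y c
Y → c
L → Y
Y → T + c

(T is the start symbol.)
First, augment the grammar with T' → T
I₀ = CLOSURE({ [T' → . T] }):
  [T' → . T] has the dot before T: add [T → . E +]
  [T → . E +] has the dot before E: add [E → . b L]
No further items can be added.

I₀ = { [E → . b L], [T → . E +], [T' → . T] }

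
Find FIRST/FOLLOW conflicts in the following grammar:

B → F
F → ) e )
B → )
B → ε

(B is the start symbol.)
No FIRST/FOLLOW conflicts.

Nullable non-terminals: B.
FIRST sets used below: FIRST(F) = { ')' }

B: nullable alternative(s) B → ε; FOLLOW(B) = { $ }
  B → F: FIRST \ {ε} = { ')' } — disjoint from FOLLOW(B)
  B → ): FIRST \ {ε} = { ')' } — disjoint from FOLLOW(B)
  B → ε: FIRST \ {ε} = { } — this is the only nullable alternative, skip

F has no nullable alternative, so no FIRST/FOLLOW check is needed there.

No FIRST/FOLLOW conflicts found.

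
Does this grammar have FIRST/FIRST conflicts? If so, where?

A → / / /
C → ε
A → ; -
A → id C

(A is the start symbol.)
No FIRST/FIRST conflicts.

A FIRST/FIRST conflict occurs when two productions N → α and N → β for the same non-terminal have FIRST(α) ∩ FIRST(β) ≠ ∅ (with ε ∈ FIRST of a nullable right-hand side, so two nullable alternatives also conflict).

Productions for A:
  A → / / /: FIRST = { '/' }
  A → ; -: FIRST = { ';' }
  A → id C: FIRST = { 'id' }
C has only one production, so no FIRST/FIRST conflict is possible there.

All alternatives of each non-terminal have pairwise disjoint FIRST sets.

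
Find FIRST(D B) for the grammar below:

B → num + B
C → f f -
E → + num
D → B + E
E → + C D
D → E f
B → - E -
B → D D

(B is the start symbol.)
{ '+', '-', 'num' }

FIRST sets of the non-terminals involved (from the grammar, by fixed-point iteration):
  FIRST(D) = { '+', '-', 'num' }

To compute FIRST(D B), process the symbols left to right:
Symbol D is a non-terminal. Add FIRST(D) \ {ε} = { '+', '-', 'num' }
D is not nullable (ε ∉ FIRST(D)), so stop here.
FIRST(D B) = { '+', '-', 'num' }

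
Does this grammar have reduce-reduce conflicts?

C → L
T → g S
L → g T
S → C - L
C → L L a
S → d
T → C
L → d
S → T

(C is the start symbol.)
Yes — I10: [L → g T .] vs [S → T .]; I11: [L → d .] vs [S → d .]

A reduce-reduce conflict occurs when an LR(0) state has two complete items [A → α .] and [B → β .] — both call for a reduction, and with no lookahead the parser cannot choose between them.

Augment with C' → C and build the canonical LR(0) collection (I0 = CLOSURE({[C' → . C]}), then GOTO on every symbol after a dot until no new states appear). It has 16 states:
  I0: { [C → . L L a], [C → . L], [C' → . C], [L → . d], [L → . g T] }  — shift
  I1: { [C' → C .] }  — accept
  I2: { [C → L . L a], [C → L .], [L → . d], [L → . g T] }  — shift, reduce
  I3: { [L → d .] }  — reduce
  I4: { [C → . L L a], [C → . L], [L → . d], [L → . g T], [L → g . T], [T → . C], [T → . g S] }  — shift
  I5: { [T → C .] }  — reduce
  I6: { [L → g T .] }  — reduce
  I7: { [C → . L L a], [C → . L], [L → . d], [L → . g T], [L → g . T], [S → . C - L], [S → . T], [S → . d], [T → . C], [T → . g S], [T → g . S] }  — shift
  I8: { [S → C . - L], [T → C .] }  — shift, reduce
  I9: { [T → g S .] }  — reduce
  I10: { [L → g T .], [S → T .] }  — 2 reduces
  I11: { [L → d .], [S → d .] }  — 2 reduces
  I12: { [L → . d], [L → . g T], [S → C - . L] }  — shift
  I13: { [S → C - L .] }  — reduce
  I14: { [C → L L . a] }  — shift
  I15: { [C → L L a .] }  — reduce

I10 contains complete items [L → g T .], [S → T .] — reduce-reduce conflict.
I11 contains complete items [L → d .], [S → d .] — reduce-reduce conflict.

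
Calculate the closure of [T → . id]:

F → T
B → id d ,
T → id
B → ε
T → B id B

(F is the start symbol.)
{ [T → . id] }

To compute CLOSURE, for each item [A → α.Bβ] where B is a non-terminal, add [B → .γ] for all productions B → γ; repeat for the newly added items until nothing changes.

Start with: [T → . id]
The dot precedes the terminal id, so nothing is added.

CLOSURE = { [T → . id] }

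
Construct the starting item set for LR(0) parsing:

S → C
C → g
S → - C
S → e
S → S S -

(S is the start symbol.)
{ [C → . g], [S → . - C], [S → . C], [S → . S S -], [S → . e], [S' → . S] }

First, augment the grammar with S' → S
I₀ = CLOSURE({ [S' → . S] }):
  [S' → . S] has the dot before S: add [S → . C], [S → . - C], [S → . e], [S → . S S -]
  [S → . C] has the dot before C: add [C → . g]
No further items can be added.

I₀ = { [C → . g], [S → . - C], [S → . C], [S → . S S -], [S → . e], [S' → . S] }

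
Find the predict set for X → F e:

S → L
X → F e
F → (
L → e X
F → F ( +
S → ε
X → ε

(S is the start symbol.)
PREDICT(X → F e) = (FIRST(RHS) \ {ε}) ∪ (FOLLOW(X) if ε ∈ FIRST(RHS), i.e. RHS ⇒* ε)
FIRST(F) = { '(' }
FIRST(F e) = { '(' }
ε ∉ FIRST(F e), so FOLLOW(X) is not added.
PREDICT(X → F e) = { '(' }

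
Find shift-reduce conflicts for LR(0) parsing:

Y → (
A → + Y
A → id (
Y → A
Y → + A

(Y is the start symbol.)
A shift-reduce conflict occurs when an LR(0) state has both:
  - a complete (reduce) item [A → α .] (dot at the end), and
  - a shift item [B → β . c γ] (dot before a terminal).

Augment with Y' → Y and build the canonical LR(0) collection (I0 = CLOSURE({[Y' → . Y]}), then GOTO on every symbol after a dot until no new states appear). It has 9 states:
  I0: { [A → . + Y], [A → . id (], [Y → . (], [Y → . + A], [Y → . A], [Y' → . Y] }  — shift
  I1: { [Y → ( .] }  — reduce
  I2: { [A → + . Y], [A → . + Y], [A → . id (], [Y → + . A], [Y → . (], [Y → . + A], [Y → . A] }  — shift
  I3: { [Y → A .] }  — reduce
  I4: { [Y' → Y .] }  — accept
  I5: { [A → id . (] }  — shift
  I6: { [A → id ( .] }  — reduce
  I7: { [Y → + A .], [Y → A .] }  — 2 reduces
  I8: { [A → + Y .] }  — reduce

No state contains both a complete item and a shift item.

Answer: No shift-reduce conflicts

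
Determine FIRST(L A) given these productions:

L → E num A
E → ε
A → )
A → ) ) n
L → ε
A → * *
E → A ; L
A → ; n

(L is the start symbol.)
{ ')', '*', ';', 'num' }

FIRST sets of the non-terminals involved (from the grammar, by fixed-point iteration):
  FIRST(L) = { ')', '*', ';', 'num', ε }
  FIRST(A) = { ')', '*', ';' }

To compute FIRST(L A), process the symbols left to right:
Symbol L is a non-terminal. Add FIRST(L) \ {ε} = { ')', '*', ';', 'num' }
L is nullable (ε ∈ FIRST(L)), continue to the next symbol.
Symbol A is a non-terminal. Add FIRST(A) \ {ε} = { ')', '*', ';' }
A is not nullable (ε ∉ FIRST(A)), so stop here.
FIRST(L A) = { ')', '*', ';', 'num' }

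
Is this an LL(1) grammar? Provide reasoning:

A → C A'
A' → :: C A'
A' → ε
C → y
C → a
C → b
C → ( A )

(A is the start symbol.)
Relevant sets:
  FOLLOW(A') = { $, ')' }

For A':
  PREDICT(A' → :: C A') = { '::' }
  PREDICT(A' → ε) = { $, ')' }
For C:
  PREDICT(C → y) = { 'y' }
  PREDICT(C → a) = { 'a' }
  PREDICT(C → b) = { 'b' }
  PREDICT(C → '(' A ')') = { '(' }
A has a single production, so nothing to check there.

All predict sets are disjoint. The grammar IS LL(1).

Answer: Yes, the grammar is LL(1).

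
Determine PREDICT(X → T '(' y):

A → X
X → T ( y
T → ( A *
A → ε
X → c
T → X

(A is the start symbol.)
PREDICT(X → T '(' y) = (FIRST(RHS) \ {ε}) ∪ (FOLLOW(X) if ε ∈ FIRST(RHS), i.e. RHS ⇒* ε)
FIRST(T) = { '(', 'c' }
FIRST(T '(' y) = { '(', 'c' }
ε ∉ FIRST(T '(' y), so FOLLOW(X) is not added.
PREDICT(X → T '(' y) = { '(', 'c' }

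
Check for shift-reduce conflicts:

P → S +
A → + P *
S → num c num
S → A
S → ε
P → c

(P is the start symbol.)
Augment with P' → P and build the canonical LR(0) collection (I0 = CLOSURE({[P' → . P]}), then GOTO on every symbol after a dot until no new states appear). It has 12 states:
  I0: { [A → . + P *], [P → . S +], [P → . c], [P' → . P], [S → . A], [S → . num c num], [S → .] }  — shift, reduce
  I1: { [A → + . P *], [A → . + P *], [P → . S +], [P → . c], [S → . A], [S → . num c num], [S → .] }  — shift, reduce
  I2: { [S → A .] }  — reduce
  I3: { [P' → P .] }  — accept
  I4: { [P → S . +] }  — shift
  I5: { [P → c .] }  — reduce
  I6: { [S → num . c num] }  — shift
  I7: { [S → num c . num] }  — shift
  I8: { [S → num c num .] }  — reduce
  I9: { [P → S + .] }  — reduce
  I10: { [A → + P . *] }  — shift
  I11: { [A → + P * .] }  — reduce

I0 contains reduce item [S → .] and shift items [A → . + P *], [P → . c], [S → . num c num] — shift-reduce conflict.
I1 contains reduce item [S → .] and shift items [A → . + P *], [P → . c], [S → . num c num] — shift-reduce conflict.

Answer: Yes — I0: [S → .] vs [A → . + P *]; I1: [S → .] vs [A → . + P *]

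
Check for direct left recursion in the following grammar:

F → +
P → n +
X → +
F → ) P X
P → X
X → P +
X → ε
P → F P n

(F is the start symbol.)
No direct left recursion

Direct left recursion occurs when N → N α for some non-terminal N (the right-hand side begins with the left-hand side itself).

F → +: starts with '+'
P → n +: starts with n
X → +: starts with '+'
F → ) P X: starts with ')'
P → X: starts with X
X → P +: starts with P
X → ε: starts with ε
P → F P n: starts with F

No direct left recursion found.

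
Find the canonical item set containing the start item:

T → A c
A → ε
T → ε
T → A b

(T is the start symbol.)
First, augment the grammar with T' → T
I₀ = CLOSURE({ [T' → . T] }):
  [T' → . T] has the dot before T: add [T → . A c], [T → .], [T → . A b]
  [T → . A c] has the dot before A: add [A → .]
No further items can be added.

I₀ = { [A → .], [T → . A b], [T → . A c], [T → .], [T' → . T] }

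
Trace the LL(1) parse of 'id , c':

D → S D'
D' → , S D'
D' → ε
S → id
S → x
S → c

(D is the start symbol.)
LL(1) parsing maintains a stack (initially the start symbol over $) and the input. At each step: if the stack top is a terminal, match it against the current input token; if it is a non-terminal N, replace it with the RHS of M[N, lookahead] (the unique production whose predict set contains the lookahead).

Stack is shown with the top on the left.

Stack     Input     Action
--------------------------
D $       id , c $  output D → S D'
S D' $    id , c $  output S → id
id D' $   id , c $  match 'id'
D' $      , c $     output D' → , S D'
, S D' $  , c $     match ','
S D' $    c $       output S → c
c D' $    c $       match 'c'
D' $      $         output D' → ε
$         $         accept

The string is accepted.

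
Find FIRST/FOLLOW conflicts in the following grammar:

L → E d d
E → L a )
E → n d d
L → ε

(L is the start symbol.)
A FIRST/FOLLOW conflict occurs when a non-terminal N has a nullable alternative N → β (β ⇒* ε) and another alternative N → α with FIRST(α) ∩ FOLLOW(N) ≠ ∅: on such a lookahead the parser cannot decide between expanding α and letting N vanish via β.

Nullable non-terminals: L.
FIRST sets used below: FIRST(E) = { 'a', 'n' }

L: nullable alternative(s) L → ε; FOLLOW(L) = { $, 'a' }
  L → E d d: FIRST \ {ε} = { 'a', 'n' } — overlaps FOLLOW(L) on { 'a' }: CONFLICT
  L → ε: FIRST \ {ε} = { } — this is the only nullable alternative, skip

E has no nullable alternative, so no FIRST/FOLLOW check is needed there.

So the grammar has 1 FIRST/FOLLOW conflict (marked CONFLICT above).

Answer: Yes. L → E d d with FOLLOW(L) on { 'a' }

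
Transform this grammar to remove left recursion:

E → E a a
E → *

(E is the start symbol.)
E → * E'
E' → a a E'
E' → ε

E is directly left-recursive. The standard transformation for
  A → A α₁ | ... | A α_m | β₁ | ... | β_n
is
  A  → β₁ A' | ... | β_n A'
  A' → α₁ A' | ... | α_m A' | ε

E → * becomes E → * E'
E → E a a becomes E' → a a E'
Add E' → ε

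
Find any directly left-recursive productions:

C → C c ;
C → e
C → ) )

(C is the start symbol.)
Direct left recursion occurs when N → N α for some non-terminal N (the right-hand side begins with the left-hand side itself).

C → C c ;: LEFT RECURSIVE (starts with C)
C → e: starts with e
C → ) ): starts with ')'

The grammar has direct left recursion on: C.

Answer: Yes, C is left-recursive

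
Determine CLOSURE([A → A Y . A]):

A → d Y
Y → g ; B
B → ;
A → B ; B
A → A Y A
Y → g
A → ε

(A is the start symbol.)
To compute CLOSURE, for each item [A → α.Bβ] where B is a non-terminal, add [B → .γ] for all productions B → γ; repeat for the newly added items until nothing changes.

Start with: [A → A Y . A]
  [A → A Y . A] has the dot before A: add [A → . d Y], [A → . B ; B], [A → . A Y A], [A → .]
  [A → . B ; B] has the dot before B: add [B → . ;]
No further items can be added.

CLOSURE = { [A → . A Y A], [A → . B ; B], [A → . d Y], [A → .], [A → A Y . A], [B → . ;] }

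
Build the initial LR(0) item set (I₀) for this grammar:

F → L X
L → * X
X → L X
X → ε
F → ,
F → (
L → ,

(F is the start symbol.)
First, augment the grammar with F' → F
I₀ = CLOSURE({ [F' → . F] }):
  [F' → . F] has the dot before F: add [F → . L X], [F → . ,], [F → . (]
  [F → . L X] has the dot before L: add [L → . * X], [L → . ,]
No further items can be added.

I₀ = { [F → . (], [F → . ,], [F → . L X], [F' → . F], [L → . * X], [L → . ,] }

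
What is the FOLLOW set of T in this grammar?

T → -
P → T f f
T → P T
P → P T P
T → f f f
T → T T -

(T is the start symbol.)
{ $, '-', 'f' }

To compute FOLLOW(T), find every occurrence of T on a right-hand side N → α T β: add FIRST(β) \ {ε}, and if β is empty or nullable also add FOLLOW(N). Iterate to a fixed point.

T is the start symbol, so $ ∈ FOLLOW(T).
In P → T f f: T is followed by f f, add FIRST(f f) \ {ε} = { 'f' }
In T → P T: T is at the end; this adds FOLLOW(T) to itself — nothing new
In P → P T P: T is followed by P, add FIRST(P) \ {ε} = { '-', 'f' }
In T → T T -: T is followed by T '-', add FIRST(T '-') \ {ε} = { '-', 'f' }
In T → T T -: T is followed by '-', add FIRST('-') \ {ε} = { '-' }

Taking the union: FOLLOW(T) = { $, '-', 'f' }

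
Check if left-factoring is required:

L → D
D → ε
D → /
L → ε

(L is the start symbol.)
Left-factoring is needed when two productions for the same non-terminal
share a common prefix on the right-hand side.

Productions for L:
  L → D
  L → ε
Productions for D:
  D → ε
  D → /

No common prefixes found.

Answer: No, left-factoring is not needed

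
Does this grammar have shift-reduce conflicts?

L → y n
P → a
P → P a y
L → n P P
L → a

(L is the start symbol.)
Yes — I8: [L → n P P .] vs [P → P . a y]; I9: [P → a .] vs [P → P a . y]

Augment with L' → L and build the canonical LR(0) collection (I0 = CLOSURE({[L' → . L]}), then GOTO on every symbol after a dot until no new states appear). It has 12 states:
  I0: { [L → . a], [L → . n P P], [L → . y n], [L' → . L] }  — shift
  I1: { [L' → L .] }  — accept
  I2: { [L → a .] }  — reduce
  I3: { [L → n . P P], [P → . P a y], [P → . a] }  — shift
  I4: { [L → y . n] }  — shift
  I5: { [L → y n .] }  — reduce
  I6: { [L → n P . P], [P → . P a y], [P → . a], [P → P . a y] }  — shift
  I7: { [P → a .] }  — reduce
  I8: { [L → n P P .], [P → P . a y] }  — shift, reduce
  I9: { [P → P a . y], [P → a .] }  — shift, reduce
  I10: { [P → P a y .] }  — reduce
  I11: { [P → P a . y] }  — shift

I8 contains reduce item [L → n P P .] and shift item [P → P . a y] — shift-reduce conflict.
I9 contains reduce item [P → a .] and shift item [P → P a . y] — shift-reduce conflict.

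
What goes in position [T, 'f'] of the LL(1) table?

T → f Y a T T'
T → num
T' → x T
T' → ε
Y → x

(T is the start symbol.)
T → f Y a T T'

To find M[T, 'f'], we find productions for T where 'f' is in the predict set (PREDICT(N → α) = (FIRST(α) \ {ε}) ∪ (FOLLOW(N) if α ⇒* ε)).

T → f Y a T T': PREDICT = { 'f' }
  'f' is in predict set, so this production goes in M[T, 'f']
T → num: PREDICT = { 'num' }

M[T, 'f'] = T → f Y a T T'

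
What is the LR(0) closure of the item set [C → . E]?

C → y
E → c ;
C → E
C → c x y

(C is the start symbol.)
Start with: [C → . E]
  [C → . E] has the dot before E: add [E → . c ;]
No further items can be added.

CLOSURE = { [C → . E], [E → . c ;] }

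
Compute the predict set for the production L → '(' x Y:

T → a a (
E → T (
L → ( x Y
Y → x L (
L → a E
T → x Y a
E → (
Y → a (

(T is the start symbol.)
PREDICT(L → '(' x Y) = (FIRST(RHS) \ {ε}) ∪ (FOLLOW(L) if ε ∈ FIRST(RHS), i.e. RHS ⇒* ε)
FIRST('(' x Y) = { '(' }
ε ∉ FIRST('(' x Y), so FOLLOW(L) is not added.
PREDICT(L → '(' x Y) = { '(' }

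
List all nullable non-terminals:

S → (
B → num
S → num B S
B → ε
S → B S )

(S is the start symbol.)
{ 'B' }

A non-terminal is nullable if it can derive ε (the empty string): either it has an ε-production, or it has a production whose right-hand side consists entirely of nullable non-terminals.

ε-productions: B → ε
So B is immediately nullable.
No further non-terminal can be added: every production for the remaining non-terminals contains a terminal or a non-nullable non-terminal.
Nullable = { 'B' }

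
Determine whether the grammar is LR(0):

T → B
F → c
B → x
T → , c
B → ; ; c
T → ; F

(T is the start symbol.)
Augment with T' → T and build the canonical LR(0) collection (I0 = CLOSURE({[T' → . T]}), then GOTO on every symbol after a dot until no new states appear). It has 11 states:
  I0: { [B → . ; ; c], [B → . x], [T → . , c], [T → . ; F], [T → . B], [T' → . T] }  — shift
  I1: { [T → , . c] }  — shift
  I2: { [B → ; . ; c], [F → . c], [T → ; . F] }  — shift
  I3: { [T → B .] }  — reduce
  I4: { [T' → T .] }  — accept
  I5: { [B → x .] }  — reduce
  I6: { [B → ; ; . c] }  — shift
  I7: { [T → ; F .] }  — reduce
  I8: { [F → c .] }  — reduce
  I9: { [B → ; ; c .] }  — reduce
  I10: { [T → , c .] }  — reduce

Every state is either a pure shift/goto state or contains exactly one complete item and nothing to shift — no conflicts. The grammar is LR(0).

Answer: Yes, the grammar is LR(0)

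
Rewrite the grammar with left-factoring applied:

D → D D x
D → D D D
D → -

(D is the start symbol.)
Left-factoring transforms A → αβ₁ | αβ₂ into A → αA' and A' → β₁ | β₂
(α is the longest common prefix among the alternatives). Repeat until
no nonterminal has two alternatives with a common prefix.

Round 1: D has alternatives sharing prefix 'D D'. Introduce D': D → D D D'
  Add: D' → x
  Add: D' → D

No remaining common prefixes — done.

Resulting grammar:
D → D D D'
D' → x
D' → D
D → -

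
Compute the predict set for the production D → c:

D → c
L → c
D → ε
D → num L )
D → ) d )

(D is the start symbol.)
PREDICT(D → c) = (FIRST(RHS) \ {ε}) ∪ (FOLLOW(D) if ε ∈ FIRST(RHS), i.e. RHS ⇒* ε)
FIRST(c) = { 'c' }
ε ∉ FIRST(c), so FOLLOW(D) is not added.
PREDICT(D → c) = { 'c' }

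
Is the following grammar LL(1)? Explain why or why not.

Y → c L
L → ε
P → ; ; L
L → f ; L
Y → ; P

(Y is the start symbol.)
Yes, the grammar is LL(1).

A grammar is LL(1) if for each non-terminal N with multiple productions, the predict sets of those productions are pairwise disjoint, where PREDICT(N → α) = (FIRST(α) \ {ε}) ∪ (FOLLOW(N) if α ⇒* ε).

Relevant sets:
  FOLLOW(L) = { $ }

For Y:
  PREDICT(Y → c L) = { 'c' }
  PREDICT(Y → ';' P) = { ';' }
For L:
  PREDICT(L → ε) = { $ }
  PREDICT(L → f ';' L) = { 'f' }
P has a single production, so nothing to check there.

All predict sets are disjoint. The grammar IS LL(1).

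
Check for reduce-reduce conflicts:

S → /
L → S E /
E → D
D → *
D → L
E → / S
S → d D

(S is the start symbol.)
Augment with S' → S and build the canonical LR(0) collection (I0 = CLOSURE({[S' → . S]}), then GOTO on every symbol after a dot until no new states appear). It has 13 states:
  I0: { [S → . /], [S → . d D], [S' → . S] }  — shift
  I1: { [S → / .] }  — reduce
  I2: { [S' → S .] }  — accept
  I3: { [D → . *], [D → . L], [L → . S E /], [S → . /], [S → . d D], [S → d . D] }  — shift
  I4: { [D → * .] }  — reduce
  I5: { [S → d D .] }  — reduce
  I6: { [D → L .] }  — reduce
  I7: { [D → . *], [D → . L], [E → . / S], [E → . D], [L → . S E /], [L → S . E /], [S → . /], [S → . d D] }  — shift
  I8: { [E → / . S], [S → . /], [S → . d D], [S → / .] }  — shift, reduce
  I9: { [E → D .] }  — reduce
  I10: { [L → S E . /] }  — shift
  I11: { [L → S E / .] }  — reduce
  I12: { [E → / S .] }  — reduce

No state contains more than one complete item.

Answer: No reduce-reduce conflicts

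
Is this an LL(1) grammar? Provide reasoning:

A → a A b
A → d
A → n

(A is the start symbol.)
A grammar is LL(1) if for each non-terminal N with multiple productions, the predict sets of those productions are pairwise disjoint, where PREDICT(N → α) = (FIRST(α) \ {ε}) ∪ (FOLLOW(N) if α ⇒* ε).

For A:
  PREDICT(A → a A b) = { 'a' }
  PREDICT(A → d) = { 'd' }
  PREDICT(A → n) = { 'n' }

All predict sets are disjoint. The grammar IS LL(1).

Answer: Yes, the grammar is LL(1).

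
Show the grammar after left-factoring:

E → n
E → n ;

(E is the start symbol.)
E → n E'
E' → ε
E' → ;

Left-factoring transforms A → αβ₁ | αβ₂ into A → αA' and A' → β₁ | β₂
(α is the longest common prefix among the alternatives). Repeat until
no nonterminal has two alternatives with a common prefix.

Round 1: E has alternatives sharing prefix 'n'. Introduce E': E → n E'
  Add: E' → ε
  Add: E' → ;

No remaining common prefixes — done.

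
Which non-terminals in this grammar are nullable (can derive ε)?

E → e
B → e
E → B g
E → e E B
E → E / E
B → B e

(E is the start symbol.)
None

A non-terminal is nullable if it can derive ε (the empty string): either it has an ε-production, or it has a production whose right-hand side consists entirely of nullable non-terminals.

There are no ε-productions, so no non-terminal can derive ε.
No non-terminals are nullable.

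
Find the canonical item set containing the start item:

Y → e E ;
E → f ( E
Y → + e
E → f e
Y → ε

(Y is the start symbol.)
First, augment the grammar with Y' → Y
I₀ = CLOSURE({ [Y' → . Y] }):
  [Y' → . Y] has the dot before Y: add [Y → . e E ;], [Y → . + e], [Y → .]
No further items can be added.

I₀ = { [Y → . + e], [Y → . e E ;], [Y → .], [Y' → . Y] }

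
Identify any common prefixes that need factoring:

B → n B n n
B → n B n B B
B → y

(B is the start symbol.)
Yes, B has productions with common prefix 'n B n'

Left-factoring is needed when two productions for the same non-terminal
share a common prefix on the right-hand side.

Productions for B:
  B → n B n n
  B → n B n B B
  B → y

Found common prefix 'n B n' in productions for B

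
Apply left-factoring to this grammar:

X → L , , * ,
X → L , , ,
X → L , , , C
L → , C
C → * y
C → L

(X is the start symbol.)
Left-factoring transforms A → αβ₁ | αβ₂ into A → αA' and A' → β₁ | β₂
(α is the longest common prefix among the alternatives). Repeat until
no nonterminal has two alternatives with a common prefix.

Round 1: X has alternatives sharing prefix 'L , ,'. Introduce X': X → L , , X'
  Add: X' → * ,
  Add: X' → ,
  Add: X' → , C

Round 2: X' has alternatives sharing prefix ','. Introduce X'': X' → , X''
  Add: X'' → ε
  Add: X'' → C

No remaining common prefixes — done.

Resulting grammar:
X → L , , X'
X' → * ,
X' → , X''
X'' → ε
X'' → C
L → , C
C → * y
C → L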